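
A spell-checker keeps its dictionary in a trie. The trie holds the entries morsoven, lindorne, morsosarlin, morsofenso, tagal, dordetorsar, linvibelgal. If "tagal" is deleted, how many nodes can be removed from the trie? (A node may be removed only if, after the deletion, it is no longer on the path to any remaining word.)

5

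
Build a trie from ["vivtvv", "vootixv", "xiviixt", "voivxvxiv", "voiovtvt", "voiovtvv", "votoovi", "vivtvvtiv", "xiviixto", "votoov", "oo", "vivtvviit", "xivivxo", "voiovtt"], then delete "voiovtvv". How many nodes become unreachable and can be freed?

1

Walk "voiovtvv" from the leaf back toward the root, removing each node that no remaining word uses.
The suffix "v" (1 node) is used only by "voiovtvv"; the node for "voiovtv" still has the child "t", so pruning stops there.
Nodes removed: 1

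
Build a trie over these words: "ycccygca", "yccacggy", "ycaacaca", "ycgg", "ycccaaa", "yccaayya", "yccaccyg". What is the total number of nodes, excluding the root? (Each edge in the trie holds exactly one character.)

31

Insert word by word; a character creates a node only if that edge doesn't already exist:
  "ycccygca" → 8 new (y, c, c, c, y, g, c, a)
  "yccacggy" → prefix "ycc" already present; 5 new (a, c, g, g, y)
  "ycaacaca" → prefix "yc" already present; 6 new (a, a, c, a, c, a)
  "ycgg" → prefix "yc" already present; 2 new (g, g)
  "ycccaaa" → prefix "yccc" already present; 3 new (a, a, a)
  "yccaayya" → prefix "ycca" already present; 4 new (a, y, y, a)
  "yccaccyg" → prefix "yccac" already present; 3 new (c, y, g)
Total nodes = 8 + 5 + 6 + 2 + 3 + 4 + 3 = 31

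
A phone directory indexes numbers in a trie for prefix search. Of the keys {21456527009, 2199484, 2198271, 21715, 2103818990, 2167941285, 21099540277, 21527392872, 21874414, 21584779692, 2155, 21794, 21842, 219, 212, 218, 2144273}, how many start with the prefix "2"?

Filter for entries beginning with "2":
Matches: "2103818990", "21099540277", "212", "2144273", "21456527009", "21527392872", "2155", "21584779692", "2167941285", "21715", "21794", "218", "21842", "21874414", "219", "2198271", "2199484"
Count: 17

17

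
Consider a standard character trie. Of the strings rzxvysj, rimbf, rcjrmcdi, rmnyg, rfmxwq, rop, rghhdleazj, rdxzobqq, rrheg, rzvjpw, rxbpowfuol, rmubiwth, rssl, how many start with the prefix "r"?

13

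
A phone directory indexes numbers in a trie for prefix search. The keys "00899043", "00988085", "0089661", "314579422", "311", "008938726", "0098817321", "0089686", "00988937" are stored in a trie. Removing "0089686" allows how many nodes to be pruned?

After clearing the end-marker at "0089686", prune upward until reaching a node still needed by another word.
The suffix "86" (2 nodes) is used only by "0089686"; the node for "00896" still has the child "6", so pruning stops there.
Nodes removed: 2

2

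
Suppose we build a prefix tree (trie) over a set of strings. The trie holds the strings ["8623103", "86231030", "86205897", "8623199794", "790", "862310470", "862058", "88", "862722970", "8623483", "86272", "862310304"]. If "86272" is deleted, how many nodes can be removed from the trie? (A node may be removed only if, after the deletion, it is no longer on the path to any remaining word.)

0

After clearing the end-marker at "86272", prune upward until reaching a node still needed by another word.
Every node on "86272" is still needed (e.g. by "862722970"), so nothing is freed.
Nodes removed: 0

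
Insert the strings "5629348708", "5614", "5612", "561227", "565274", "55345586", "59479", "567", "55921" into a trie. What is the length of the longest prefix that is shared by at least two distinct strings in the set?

Equivalently: take the maximum, over all pairs, of their longest common prefix length.
e.g. "5612" and "561227" share the prefix "5612" of length 4; no pair shares a longer one.
Longest shared-prefix length: 4

4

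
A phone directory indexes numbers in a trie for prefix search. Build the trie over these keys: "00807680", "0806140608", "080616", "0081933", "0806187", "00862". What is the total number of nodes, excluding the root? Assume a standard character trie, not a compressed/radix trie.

26

Trace insertions, counting only characters that open a new branch:
  "00807680" → 8 new (0, 0, 8, 0, 7, 6, 8, 0)
  "0806140608" → prefix "0" already present; 9 new (8, 0, 6, 1, 4, 0, 6, 0, 8)
  "080616" → prefix "08061" already present; 1 new (6)
  "0081933" → prefix "008" already present; 4 new (1, 9, 3, 3)
  "0806187" → prefix "08061" already present; 2 new (8, 7)
  "00862" → prefix "008" already present; 2 new (6, 2)
Total nodes = 8 + 9 + 1 + 4 + 2 + 2 = 26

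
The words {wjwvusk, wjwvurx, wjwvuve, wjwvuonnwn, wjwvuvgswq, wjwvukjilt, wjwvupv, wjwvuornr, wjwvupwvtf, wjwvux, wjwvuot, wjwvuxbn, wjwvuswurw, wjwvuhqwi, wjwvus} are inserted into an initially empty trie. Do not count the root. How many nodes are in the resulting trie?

46

Trace insertions, counting only characters that open a new branch:
  "wjwvusk" → 7 new (w, j, w, v, u, s, k)
  "wjwvurx" → prefix "wjwvu" already present; 2 new (r, x)
  "wjwvuve" → prefix "wjwvu" already present; 2 new (v, e)
  "wjwvuonnwn" → prefix "wjwvu" already present; 5 new (o, n, n, w, n)
  "wjwvuvgswq" → prefix "wjwvuv" already present; 4 new (g, s, w, q)
  "wjwvukjilt" → prefix "wjwvu" already present; 5 new (k, j, i, l, t)
  "wjwvupv" → prefix "wjwvu" already present; 2 new (p, v)
  "wjwvuornr" → prefix "wjwvuo" already present; 3 new (r, n, r)
  "wjwvupwvtf" → prefix "wjwvup" already present; 4 new (w, v, t, f)
  "wjwvux" → prefix "wjwvu" already present; 1 new (x)
  "wjwvuot" → prefix "wjwvuo" already present; 1 new (t)
  "wjwvuxbn" → prefix "wjwvux" already present; 2 new (b, n)
  "wjwvuswurw" → prefix "wjwvus" already present; 4 new (w, u, r, w)
  "wjwvuhqwi" → prefix "wjwvu" already present; 4 new (h, q, w, i)
  "wjwvus" → prefix "wjwvus" already present; 0 new (none)
Total nodes = 7 + 2 + 2 + 5 + 4 + 5 + 2 + 3 + 4 + 1 + 1 + 2 + 4 + 4 + 0 = 46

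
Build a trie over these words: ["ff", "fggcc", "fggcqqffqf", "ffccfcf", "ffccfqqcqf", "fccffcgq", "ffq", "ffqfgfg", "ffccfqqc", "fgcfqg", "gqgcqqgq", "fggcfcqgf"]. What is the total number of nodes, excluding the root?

For each word, the new-node count is its length minus the longest prefix already in the trie:
  "ff" → 2 new (f, f)
  "fggcc" → prefix "f" already present; 4 new (g, g, c, c)
  "fggcqqffqf" → prefix "fggc" already present; 6 new (q, q, f, f, q, f)
  "ffccfcf" → prefix "ff" already present; 5 new (c, c, f, c, f)
  "ffccfqqcqf" → prefix "ffccf" already present; 5 new (q, q, c, q, f)
  "fccffcgq" → prefix "f" already present; 7 new (c, c, f, f, c, g, q)
  "ffq" → prefix "ff" already present; 1 new (q)
  "ffqfgfg" → prefix "ffq" already present; 4 new (f, g, f, g)
  "ffccfqqc" → prefix "ffccfqqc" already present; 0 new (none)
  "fgcfqg" → prefix "fg" already present; 4 new (c, f, q, g)
  "gqgcqqgq" → 8 new (g, q, g, c, q, q, g, q)
  "fggcfcqgf" → prefix "fggc" already present; 5 new (f, c, q, g, f)
Total nodes = 2 + 4 + 6 + 5 + 5 + 7 + 1 + 4 + 0 + 4 + 8 + 5 = 51

51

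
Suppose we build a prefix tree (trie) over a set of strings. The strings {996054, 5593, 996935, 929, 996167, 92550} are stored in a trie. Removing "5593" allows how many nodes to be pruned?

4

Walk "5593" from the leaf back toward the root, removing each node that no remaining word uses.
No other word shares any prefix with "5593", so all 4 of its nodes go.
Nodes removed: 4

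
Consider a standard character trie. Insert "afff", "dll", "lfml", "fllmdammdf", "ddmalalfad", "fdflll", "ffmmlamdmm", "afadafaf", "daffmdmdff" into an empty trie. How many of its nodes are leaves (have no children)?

9

A leaf is a node with no children — equivalently, the end of a word that is not a proper prefix of any other stored word.
Those words: "afadafaf", "afff", "daffmdmdff", "ddmalalfad", "dll", "fdflll", "ffmmlamdmm", "fllmdammdf", "lfml"
Leaf count: 9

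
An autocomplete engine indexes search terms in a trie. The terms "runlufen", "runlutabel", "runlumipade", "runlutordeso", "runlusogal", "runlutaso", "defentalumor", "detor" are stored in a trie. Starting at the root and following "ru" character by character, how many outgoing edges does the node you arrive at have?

1

Follow the path "ru" to its node, then look at its outgoing edges.
Distinct next characters after "ru": n.
That node has 1 child edge.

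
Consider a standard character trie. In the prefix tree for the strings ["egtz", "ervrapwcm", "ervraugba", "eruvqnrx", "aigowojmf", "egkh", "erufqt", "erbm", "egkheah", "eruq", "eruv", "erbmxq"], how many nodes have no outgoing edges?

9

Leaves are exactly the stored words that no other stored word extends.
Those words: "aigowojmf", "egkheah", "egtz", "erbmxq", "erufqt", "eruq", "eruvqnrx", "ervrapwcm", "ervraugba"
Leaf count: 9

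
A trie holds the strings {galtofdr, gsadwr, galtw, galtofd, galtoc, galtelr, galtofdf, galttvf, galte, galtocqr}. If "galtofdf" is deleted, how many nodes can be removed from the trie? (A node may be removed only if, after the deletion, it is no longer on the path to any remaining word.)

1

Walk "galtofdf" from the leaf back toward the root, removing each node that no remaining word uses.
The suffix "f" (1 node) is used only by "galtofdf"; the node for "galtofd" still has the child "r", so pruning stops there.
Nodes removed: 1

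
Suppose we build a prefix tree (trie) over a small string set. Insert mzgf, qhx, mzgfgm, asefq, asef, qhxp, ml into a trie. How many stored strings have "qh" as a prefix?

2

Filter for entries beginning with "qh":
Words under "qh": qhx, qhxp
Count: 2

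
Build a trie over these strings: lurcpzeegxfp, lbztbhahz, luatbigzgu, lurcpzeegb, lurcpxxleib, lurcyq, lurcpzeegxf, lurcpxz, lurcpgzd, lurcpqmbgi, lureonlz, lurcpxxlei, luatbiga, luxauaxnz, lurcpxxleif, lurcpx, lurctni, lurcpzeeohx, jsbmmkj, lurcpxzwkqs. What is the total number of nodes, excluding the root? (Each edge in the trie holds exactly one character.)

Insert word by word; a character creates a node only if that edge doesn't already exist:
  "lurcpzeegxfp" → 12 new (l, u, r, c, p, z, e, e, g, x, f, p)
  "lbztbhahz" → prefix "l" already present; 8 new (b, z, t, b, h, a, h, z)
  "luatbigzgu" → prefix "lu" already present; 8 new (a, t, b, i, g, z, g, u)
  "lurcpzeegb" → prefix "lurcpzeeg" already present; 1 new (b)
  "lurcpxxleib" → prefix "lurcp" already present; 6 new (x, x, l, e, i, b)
  "lurcyq" → prefix "lurc" already present; 2 new (y, q)
  "lurcpzeegxf" → prefix "lurcpzeegxf" already present; 0 new (none)
  "lurcpxz" → prefix "lurcpx" already present; 1 new (z)
  "lurcpgzd" → prefix "lurcp" already present; 3 new (g, z, d)
  "lurcpqmbgi" → prefix "lurcp" already present; 5 new (q, m, b, g, i)
  "lureonlz" → prefix "lur" already present; 5 new (e, o, n, l, z)
  "lurcpxxlei" → prefix "lurcpxxlei" already present; 0 new (none)
  "luatbiga" → prefix "luatbig" already present; 1 new (a)
  "luxauaxnz" → prefix "lu" already present; 7 new (x, a, u, a, x, n, z)
  "lurcpxxleif" → prefix "lurcpxxlei" already present; 1 new (f)
  "lurcpx" → prefix "lurcpx" already present; 0 new (none)
  "lurctni" → prefix "lurc" already present; 3 new (t, n, i)
  "lurcpzeeohx" → prefix "lurcpzee" already present; 3 new (o, h, x)
  "jsbmmkj" → 7 new (j, s, b, m, m, k, j)
  "lurcpxzwkqs" → prefix "lurcpxz" already present; 4 new (w, k, q, s)
Total nodes = 12 + 8 + 8 + 1 + 6 + 2 + 0 + 1 + 3 + 5 + 5 + 0 + 1 + 7 + 1 + 0 + 3 + 3 + 7 + 4 = 77

77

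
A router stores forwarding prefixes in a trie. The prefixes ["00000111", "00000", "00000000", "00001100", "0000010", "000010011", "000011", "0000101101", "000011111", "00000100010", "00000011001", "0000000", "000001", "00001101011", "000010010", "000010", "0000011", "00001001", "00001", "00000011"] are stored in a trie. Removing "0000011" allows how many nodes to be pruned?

A node on "0000011"'s path can go only if nothing else ends at it or branches off below it.
Every node on "0000011" is still needed (e.g. by "00000111"), so nothing is freed.
Nodes removed: 0

0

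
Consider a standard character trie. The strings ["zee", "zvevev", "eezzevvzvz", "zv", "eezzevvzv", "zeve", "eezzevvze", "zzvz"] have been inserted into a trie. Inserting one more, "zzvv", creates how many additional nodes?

"zzv" is already a path in the trie; the remaining "v" must be added.
New nodes needed: |"zzvv"| − 3 = 4 − 3 = 1.

1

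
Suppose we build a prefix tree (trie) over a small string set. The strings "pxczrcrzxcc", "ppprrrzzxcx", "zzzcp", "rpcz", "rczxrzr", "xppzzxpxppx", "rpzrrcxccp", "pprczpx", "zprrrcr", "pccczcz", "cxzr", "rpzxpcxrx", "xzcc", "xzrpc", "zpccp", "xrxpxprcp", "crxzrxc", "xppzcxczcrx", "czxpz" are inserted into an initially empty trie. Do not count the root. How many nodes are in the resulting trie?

116

Count nodes per top-level branch (shared prefixes stored once):
  'c'-branch (crxzrxc, cxzr, czxpz): 14 nodes
  'p'-branch (pccczcz, ppprrrzzxcx, pprczpx, pxczrcrzxcc): 32 nodes
  'r'-branch (rczxrzr, rpcz, rpzrrcxccp, rpzxpcxrx): 24 nodes
  'x'-branch (xppzcxczcrx, xppzzxpxppx, xrxpxprcp, xzcc, xzrpc): 32 nodes
  'z'-branch (zpccp, zprrrcr, zzzcp): 14 nodes
Sum: 116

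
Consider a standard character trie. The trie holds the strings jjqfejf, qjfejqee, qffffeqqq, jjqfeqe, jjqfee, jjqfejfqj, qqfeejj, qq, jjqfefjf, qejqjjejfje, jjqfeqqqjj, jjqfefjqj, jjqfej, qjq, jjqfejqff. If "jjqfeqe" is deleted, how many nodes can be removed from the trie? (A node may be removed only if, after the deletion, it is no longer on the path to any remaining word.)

1

Walk "jjqfeqe" from the leaf back toward the root, removing each node that no remaining word uses.
The suffix "e" (1 node) is used only by "jjqfeqe"; the node for "jjqfeq" still has the child "q", so pruning stops there.
Nodes removed: 1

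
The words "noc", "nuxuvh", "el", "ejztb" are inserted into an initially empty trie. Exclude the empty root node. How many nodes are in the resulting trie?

Trace insertions, counting only characters that open a new branch:
  "noc" → 3 new (n, o, c)
  "nuxuvh" → prefix "n" already present; 5 new (u, x, u, v, h)
  "el" → 2 new (e, l)
  "ejztb" → prefix "e" already present; 4 new (j, z, t, b)
Total nodes = 3 + 5 + 2 + 4 = 14

14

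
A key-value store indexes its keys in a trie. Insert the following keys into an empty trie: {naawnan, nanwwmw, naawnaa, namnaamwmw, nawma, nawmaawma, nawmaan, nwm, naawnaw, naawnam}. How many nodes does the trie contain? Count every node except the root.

33

Trace insertions, counting only characters that open a new branch:
  "naawnan" → 7 new (n, a, a, w, n, a, n)
  "nanwwmw" → prefix "na" already present; 5 new (n, w, w, m, w)
  "naawnaa" → prefix "naawna" already present; 1 new (a)
  "namnaamwmw" → prefix "na" already present; 8 new (m, n, a, a, m, w, m, w)
  "nawma" → prefix "na" already present; 3 new (w, m, a)
  "nawmaawma" → prefix "nawma" already present; 4 new (a, w, m, a)
  "nawmaan" → prefix "nawmaa" already present; 1 new (n)
  "nwm" → prefix "n" already present; 2 new (w, m)
  "naawnaw" → prefix "naawna" already present; 1 new (w)
  "naawnam" → prefix "naawna" already present; 1 new (m)
Total nodes = 7 + 5 + 1 + 8 + 3 + 4 + 1 + 2 + 1 + 1 = 33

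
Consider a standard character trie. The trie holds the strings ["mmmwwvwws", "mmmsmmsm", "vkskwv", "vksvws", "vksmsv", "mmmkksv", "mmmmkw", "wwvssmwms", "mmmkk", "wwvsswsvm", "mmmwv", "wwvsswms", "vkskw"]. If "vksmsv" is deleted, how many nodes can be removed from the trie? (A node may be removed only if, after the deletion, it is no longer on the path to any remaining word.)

A node on "vksmsv"'s path can go only if nothing else ends at it or branches off below it.
The suffix "msv" (3 nodes) is used only by "vksmsv"; the node for "vks" still has the child "k", so pruning stops there.
Nodes removed: 3

3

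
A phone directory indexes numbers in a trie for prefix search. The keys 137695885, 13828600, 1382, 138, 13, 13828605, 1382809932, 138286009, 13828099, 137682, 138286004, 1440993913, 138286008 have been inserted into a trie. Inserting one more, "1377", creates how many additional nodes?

The longest prefix of "1377" already in the trie is "137" (length 3).
New nodes needed: |"1377"| − 3 = 4 − 3 = 1.

1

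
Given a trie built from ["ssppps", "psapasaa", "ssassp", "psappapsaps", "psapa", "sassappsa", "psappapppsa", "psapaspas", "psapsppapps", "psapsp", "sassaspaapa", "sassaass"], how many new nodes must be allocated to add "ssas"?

0

"ssas" is already a full path in the trie; only an end-marker is added.
No new nodes are needed: 0.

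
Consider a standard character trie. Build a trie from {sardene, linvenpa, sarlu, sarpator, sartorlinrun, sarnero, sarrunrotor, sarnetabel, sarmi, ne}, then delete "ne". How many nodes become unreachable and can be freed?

2

Walk "ne" from the leaf back toward the root, removing each node that no remaining word uses.
No other word shares any prefix with "ne", so all 2 of its nodes go.
Nodes removed: 2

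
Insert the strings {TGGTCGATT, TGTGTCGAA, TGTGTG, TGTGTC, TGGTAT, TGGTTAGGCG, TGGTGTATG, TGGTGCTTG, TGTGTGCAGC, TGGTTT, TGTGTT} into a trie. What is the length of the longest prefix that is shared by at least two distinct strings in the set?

Equivalently: take the maximum, over all pairs, of their longest common prefix length.
"TGTGTC" and "TGTGTCGAA" agree on "TGTGTC" (6 characters) before diverging; nothing deeper is shared.
Longest shared-prefix length: 6

6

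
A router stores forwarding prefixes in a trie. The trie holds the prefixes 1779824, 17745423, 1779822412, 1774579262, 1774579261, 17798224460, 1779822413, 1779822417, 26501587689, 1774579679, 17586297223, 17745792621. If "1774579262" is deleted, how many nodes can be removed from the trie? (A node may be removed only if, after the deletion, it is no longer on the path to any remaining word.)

Walk "1774579262" from the leaf back toward the root, removing each node that no remaining word uses.
Every node on "1774579262" is still needed (e.g. by "17745792621"), so nothing is freed.
Nodes removed: 0

0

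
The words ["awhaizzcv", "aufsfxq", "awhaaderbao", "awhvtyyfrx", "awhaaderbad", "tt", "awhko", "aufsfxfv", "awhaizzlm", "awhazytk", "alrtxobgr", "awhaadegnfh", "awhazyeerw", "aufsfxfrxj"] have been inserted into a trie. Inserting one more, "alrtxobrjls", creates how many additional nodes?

The longest prefix of "alrtxobrjls" already in the trie is "alrtxob" (length 7).
Each of the 4 remaining characters creates one node.

4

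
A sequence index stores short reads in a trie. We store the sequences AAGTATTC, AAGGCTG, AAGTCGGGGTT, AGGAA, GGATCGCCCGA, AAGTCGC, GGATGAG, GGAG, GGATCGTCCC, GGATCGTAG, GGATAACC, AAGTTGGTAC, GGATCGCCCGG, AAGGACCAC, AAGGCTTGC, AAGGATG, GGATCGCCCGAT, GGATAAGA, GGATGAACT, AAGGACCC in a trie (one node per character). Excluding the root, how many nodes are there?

73

Insert word by word; a character creates a node only if that edge doesn't already exist:
  "AAGTATTC" → 8 new (A, A, G, T, A, T, T, C)
  "AAGGCTG" → prefix "AAG" already present; 4 new (G, C, T, G)
  "AAGTCGGGGTT" → prefix "AAGT" already present; 7 new (C, G, G, G, G, T, T)
  "AGGAA" → prefix "A" already present; 4 new (G, G, A, A)
  "GGATCGCCCGA" → 11 new (G, G, A, T, C, G, C, C, C, G, A)
  "AAGTCGC" → prefix "AAGTCG" already present; 1 new (C)
  "GGATGAG" → prefix "GGAT" already present; 3 new (G, A, G)
  "GGAG" → prefix "GGA" already present; 1 new (G)
  "GGATCGTCCC" → prefix "GGATCG" already present; 4 new (T, C, C, C)
  "GGATCGTAG" → prefix "GGATCGT" already present; 2 new (A, G)
  "GGATAACC" → prefix "GGAT" already present; 4 new (A, A, C, C)
  "AAGTTGGTAC" → prefix "AAGT" already present; 6 new (T, G, G, T, A, C)
  "GGATCGCCCGG" → prefix "GGATCGCCCG" already present; 1 new (G)
  "AAGGACCAC" → prefix "AAGG" already present; 5 new (A, C, C, A, C)
  "AAGGCTTGC" → prefix "AAGGCT" already present; 3 new (T, G, C)
  "AAGGATG" → prefix "AAGGA" already present; 2 new (T, G)
  "GGATCGCCCGAT" → prefix "GGATCGCCCGA" already present; 1 new (T)
  "GGATAAGA" → prefix "GGATAA" already present; 2 new (G, A)
  "GGATGAACT" → prefix "GGATGA" already present; 3 new (A, C, T)
  "AAGGACCC" → prefix "AAGGACC" already present; 1 new (C)
Total nodes = 8 + 4 + 7 + 4 + 11 + 1 + 3 + 1 + 4 + 2 + 4 + 6 + 1 + 5 + 3 + 2 + 1 + 2 + 3 + 1 = 73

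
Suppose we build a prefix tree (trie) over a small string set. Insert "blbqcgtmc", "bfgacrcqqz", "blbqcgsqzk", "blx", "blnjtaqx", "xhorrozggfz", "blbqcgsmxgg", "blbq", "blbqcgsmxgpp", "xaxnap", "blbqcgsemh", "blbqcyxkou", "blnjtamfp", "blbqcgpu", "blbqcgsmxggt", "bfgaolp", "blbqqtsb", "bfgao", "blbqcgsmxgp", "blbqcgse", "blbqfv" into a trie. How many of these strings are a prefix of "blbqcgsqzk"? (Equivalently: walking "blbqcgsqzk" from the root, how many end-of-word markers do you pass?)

2

Check each prefix of "blbqcgsqzk" against the stored set — each match is an end-marker on the path.
Prefixes of the query that are stored words: "blbq", "blbqcgsqzk"
Count: 2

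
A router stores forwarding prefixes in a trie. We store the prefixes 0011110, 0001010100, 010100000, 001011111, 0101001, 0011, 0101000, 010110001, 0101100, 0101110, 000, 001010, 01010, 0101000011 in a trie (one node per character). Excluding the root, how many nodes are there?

Insert word by word; a character creates a node only if that edge doesn't already exist:
  "0011110" → 7 new (0, 0, 1, 1, 1, 1, 0)
  "0001010100" → prefix "00" already present; 8 new (0, 1, 0, 1, 0, 1, 0, 0)
  "010100000" → prefix "0" already present; 8 new (1, 0, 1, 0, 0, 0, 0, 0)
  "001011111" → prefix "001" already present; 6 new (0, 1, 1, 1, 1, 1)
  "0101001" → prefix "010100" already present; 1 new (1)
  "0011" → prefix "0011" already present; 0 new (none)
  "0101000" → prefix "0101000" already present; 0 new (none)
  "010110001" → prefix "0101" already present; 5 new (1, 0, 0, 0, 1)
  "0101100" → prefix "0101100" already present; 0 new (none)
  "0101110" → prefix "01011" already present; 2 new (1, 0)
  "000" → prefix "000" already present; 0 new (none)
  "001010" → prefix "00101" already present; 1 new (0)
  "01010" → prefix "01010" already present; 0 new (none)
  "0101000011" → prefix "01010000" already present; 2 new (1, 1)
Total nodes = 7 + 8 + 8 + 6 + 1 + 0 + 0 + 5 + 0 + 2 + 0 + 1 + 0 + 2 = 40

40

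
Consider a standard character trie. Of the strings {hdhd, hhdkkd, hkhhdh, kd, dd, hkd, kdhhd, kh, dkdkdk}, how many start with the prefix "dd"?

Filter for entries beginning with "dd":
Words under "dd": dd
Count: 1

1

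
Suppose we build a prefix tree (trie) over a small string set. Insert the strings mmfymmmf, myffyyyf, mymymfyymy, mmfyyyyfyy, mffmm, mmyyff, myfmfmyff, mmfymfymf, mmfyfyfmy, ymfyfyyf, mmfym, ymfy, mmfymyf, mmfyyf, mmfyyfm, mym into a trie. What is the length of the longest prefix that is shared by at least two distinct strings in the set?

6

Equivalently: take the maximum, over all pairs, of their longest common prefix length.
e.g. "mmfyyf" and "mmfyyfm" share the prefix "mmfyyf" of length 6; no pair shares a longer one.
Longest shared-prefix length: 6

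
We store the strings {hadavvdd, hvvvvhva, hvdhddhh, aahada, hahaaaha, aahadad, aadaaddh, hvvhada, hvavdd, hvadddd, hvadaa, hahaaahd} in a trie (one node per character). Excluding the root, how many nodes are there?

55

Trace insertions, counting only characters that open a new branch:
  "hadavvdd" → 8 new (h, a, d, a, v, v, d, d)
  "hvvvvhva" → prefix "h" already present; 7 new (v, v, v, v, h, v, a)
  "hvdhddhh" → prefix "hv" already present; 6 new (d, h, d, d, h, h)
  "aahada" → 6 new (a, a, h, a, d, a)
  "hahaaaha" → prefix "ha" already present; 6 new (h, a, a, a, h, a)
  "aahadad" → prefix "aahada" already present; 1 new (d)
  "aadaaddh" → prefix "aa" already present; 6 new (d, a, a, d, d, h)
  "hvvhada" → prefix "hvv" already present; 4 new (h, a, d, a)
  "hvavdd" → prefix "hv" already present; 4 new (a, v, d, d)
  "hvadddd" → prefix "hva" already present; 4 new (d, d, d, d)
  "hvadaa" → prefix "hvad" already present; 2 new (a, a)
  "hahaaahd" → prefix "hahaaah" already present; 1 new (d)
Total nodes = 8 + 7 + 6 + 6 + 6 + 1 + 6 + 4 + 4 + 4 + 2 + 1 = 55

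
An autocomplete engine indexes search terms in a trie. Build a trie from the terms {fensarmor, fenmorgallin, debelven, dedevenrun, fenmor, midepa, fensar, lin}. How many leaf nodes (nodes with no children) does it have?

A leaf is a node with no children — equivalently, the end of a word that is not a proper prefix of any other stored word.
Those words: "debelven", "dedevenrun", "fenmorgallin", "fensarmor", "lin", "midepa"
Leaf count: 6

6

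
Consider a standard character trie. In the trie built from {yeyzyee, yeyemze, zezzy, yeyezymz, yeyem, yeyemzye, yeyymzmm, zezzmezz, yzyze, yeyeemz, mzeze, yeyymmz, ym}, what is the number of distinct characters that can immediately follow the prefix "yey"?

3

Walk "yey" from the root, arriving at one node.
Characters that immediately follow "yey" among the stored strings: {e, y, z}.
That node has 3 child edges.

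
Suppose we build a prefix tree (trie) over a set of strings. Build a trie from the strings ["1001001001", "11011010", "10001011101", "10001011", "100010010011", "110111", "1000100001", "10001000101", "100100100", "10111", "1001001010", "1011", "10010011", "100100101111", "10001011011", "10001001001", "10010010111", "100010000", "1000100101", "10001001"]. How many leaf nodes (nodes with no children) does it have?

13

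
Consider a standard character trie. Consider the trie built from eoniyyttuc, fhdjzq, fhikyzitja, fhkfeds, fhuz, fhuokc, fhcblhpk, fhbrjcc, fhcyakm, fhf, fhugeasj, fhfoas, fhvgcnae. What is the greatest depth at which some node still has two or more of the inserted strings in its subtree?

Look for the deepest trie node that still has at least two words in its subtree.
"fhcblhpk" and "fhcyakm" agree on "fhc" (3 characters) before diverging; nothing deeper is shared.
Longest shared-prefix length: 3

3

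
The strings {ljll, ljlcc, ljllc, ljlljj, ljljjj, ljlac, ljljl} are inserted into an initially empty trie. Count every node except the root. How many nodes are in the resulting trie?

15

Trace insertions, counting only characters that open a new branch:
  "ljll" → 4 new (l, j, l, l)
  "ljlcc" → prefix "ljl" already present; 2 new (c, c)
  "ljllc" → prefix "ljll" already present; 1 new (c)
  "ljlljj" → prefix "ljll" already present; 2 new (j, j)
  "ljljjj" → prefix "ljl" already present; 3 new (j, j, j)
  "ljlac" → prefix "ljl" already present; 2 new (a, c)
  "ljljl" → prefix "ljlj" already present; 1 new (l)
Total nodes = 4 + 2 + 1 + 2 + 3 + 2 + 1 = 15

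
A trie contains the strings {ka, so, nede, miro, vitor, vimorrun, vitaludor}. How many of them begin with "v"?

3

Traverse to the node for "v", then collect every word in that subtree.
Matches: "vimorrun", "vitaludor", "vitor"
Count: 3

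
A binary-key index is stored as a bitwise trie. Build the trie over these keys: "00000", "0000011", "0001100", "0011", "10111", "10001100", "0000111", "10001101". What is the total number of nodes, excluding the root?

28

Insert word by word; a character creates a node only if that edge doesn't already exist:
  "00000" → 5 new (0, 0, 0, 0, 0)
  "0000011" → prefix "00000" already present; 2 new (1, 1)
  "0001100" → prefix "000" already present; 4 new (1, 1, 0, 0)
  "0011" → prefix "00" already present; 2 new (1, 1)
  "10111" → 5 new (1, 0, 1, 1, 1)
  "10001100" → prefix "10" already present; 6 new (0, 0, 1, 1, 0, 0)
  "0000111" → prefix "0000" already present; 3 new (1, 1, 1)
  "10001101" → prefix "1000110" already present; 1 new (1)
Total nodes = 5 + 2 + 4 + 2 + 5 + 6 + 3 + 1 = 28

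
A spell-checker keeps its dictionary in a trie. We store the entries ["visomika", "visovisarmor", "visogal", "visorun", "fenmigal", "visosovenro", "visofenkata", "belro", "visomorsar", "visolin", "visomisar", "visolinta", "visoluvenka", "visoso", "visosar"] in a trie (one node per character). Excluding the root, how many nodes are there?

70

For each word, the new-node count is its length minus the longest prefix already in the trie:
  "visomika" → 8 new (v, i, s, o, m, i, k, a)
  "visovisarmor" → prefix "viso" already present; 8 new (v, i, s, a, r, m, o, r)
  "visogal" → prefix "viso" already present; 3 new (g, a, l)
  "visorun" → prefix "viso" already present; 3 new (r, u, n)
  "fenmigal" → 8 new (f, e, n, m, i, g, a, l)
  "visosovenro" → prefix "viso" already present; 7 new (s, o, v, e, n, r, o)
  "visofenkata" → prefix "viso" already present; 7 new (f, e, n, k, a, t, a)
  "belro" → 5 new (b, e, l, r, o)
  "visomorsar" → prefix "visom" already present; 5 new (o, r, s, a, r)
  "visolin" → prefix "viso" already present; 3 new (l, i, n)
  "visomisar" → prefix "visomi" already present; 3 new (s, a, r)
  "visolinta" → prefix "visolin" already present; 2 new (t, a)
  "visoluvenka" → prefix "visol" already present; 6 new (u, v, e, n, k, a)
  "visoso" → prefix "visoso" already present; 0 new (none)
  "visosar" → prefix "visos" already present; 2 new (a, r)
Total nodes = 8 + 8 + 3 + 3 + 8 + 7 + 7 + 5 + 5 + 3 + 3 + 2 + 6 + 0 + 2 = 70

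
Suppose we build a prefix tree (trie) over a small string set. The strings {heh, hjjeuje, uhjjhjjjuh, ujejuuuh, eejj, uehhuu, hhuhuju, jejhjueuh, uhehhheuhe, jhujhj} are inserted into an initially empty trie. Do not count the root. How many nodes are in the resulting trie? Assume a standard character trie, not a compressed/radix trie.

63

Count nodes per top-level branch (shared prefixes stored once):
  'e'-branch (eejj): 4 nodes
  'h'-branch (heh, hhuhuju, hjjeuje): 15 nodes
  'j'-branch (jejhjueuh, jhujhj): 14 nodes
  'u'-branch (uehhuu, uhehhheuhe, uhjjhjjjuh, ujejuuuh): 30 nodes
Sum: 63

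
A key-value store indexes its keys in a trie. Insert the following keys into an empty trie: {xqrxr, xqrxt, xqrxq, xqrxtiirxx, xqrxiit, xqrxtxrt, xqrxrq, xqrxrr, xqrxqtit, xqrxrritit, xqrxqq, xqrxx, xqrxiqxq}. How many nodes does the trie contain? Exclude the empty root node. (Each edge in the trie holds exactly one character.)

For each word, the new-node count is its length minus the longest prefix already in the trie:
  "xqrxr" → 5 new (x, q, r, x, r)
  "xqrxt" → prefix "xqrx" already present; 1 new (t)
  "xqrxq" → prefix "xqrx" already present; 1 new (q)
  "xqrxtiirxx" → prefix "xqrxt" already present; 5 new (i, i, r, x, x)
  "xqrxiit" → prefix "xqrx" already present; 3 new (i, i, t)
  "xqrxtxrt" → prefix "xqrxt" already present; 3 new (x, r, t)
  "xqrxrq" → prefix "xqrxr" already present; 1 new (q)
  "xqrxrr" → prefix "xqrxr" already present; 1 new (r)
  "xqrxqtit" → prefix "xqrxq" already present; 3 new (t, i, t)
  "xqrxrritit" → prefix "xqrxrr" already present; 4 new (i, t, i, t)
  "xqrxqq" → prefix "xqrxq" already present; 1 new (q)
  "xqrxx" → prefix "xqrx" already present; 1 new (x)
  "xqrxiqxq" → prefix "xqrxi" already present; 3 new (q, x, q)
Total nodes = 5 + 1 + 1 + 5 + 3 + 3 + 1 + 1 + 3 + 4 + 1 + 1 + 3 = 32

32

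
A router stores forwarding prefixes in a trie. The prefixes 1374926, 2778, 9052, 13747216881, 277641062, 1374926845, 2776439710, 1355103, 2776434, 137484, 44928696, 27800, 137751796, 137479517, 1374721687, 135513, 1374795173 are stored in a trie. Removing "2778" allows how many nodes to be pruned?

1

After clearing the end-marker at "2778", prune upward until reaching a node still needed by another word.
The suffix "8" (1 node) is used only by "2778"; the node for "277" still has the child "6", so pruning stops there.
Nodes removed: 1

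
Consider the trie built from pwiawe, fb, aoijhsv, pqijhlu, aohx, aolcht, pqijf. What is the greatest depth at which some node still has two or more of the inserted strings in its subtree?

Equivalently: take the maximum, over all pairs, of their longest common prefix length.
"pqijf" and "pqijhlu" agree on "pqij" (4 characters) before diverging; nothing deeper is shared.
Longest shared-prefix length: 4

4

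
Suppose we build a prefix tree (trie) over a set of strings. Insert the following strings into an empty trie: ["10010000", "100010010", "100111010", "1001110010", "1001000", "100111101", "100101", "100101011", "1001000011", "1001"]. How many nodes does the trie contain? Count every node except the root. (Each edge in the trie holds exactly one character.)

31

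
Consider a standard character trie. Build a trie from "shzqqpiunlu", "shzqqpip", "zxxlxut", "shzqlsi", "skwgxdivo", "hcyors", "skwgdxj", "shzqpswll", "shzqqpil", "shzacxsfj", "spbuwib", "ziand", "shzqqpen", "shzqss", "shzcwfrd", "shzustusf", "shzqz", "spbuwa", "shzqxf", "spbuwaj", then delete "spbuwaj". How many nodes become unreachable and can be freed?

1

After clearing the end-marker at "spbuwaj", prune upward until reaching a node still needed by another word.
The suffix "j" (1 node) is used only by "spbuwaj"; "spbuwa" is itself a stored word, so pruning stops there.
Nodes removed: 1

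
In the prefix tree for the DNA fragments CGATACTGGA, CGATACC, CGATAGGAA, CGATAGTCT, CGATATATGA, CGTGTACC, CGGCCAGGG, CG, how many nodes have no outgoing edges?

7

Leaves are exactly the stored words that no other stored word extends.
Those words: "CGATACC", "CGATACTGGA", "CGATAGGAA", "CGATAGTCT", "CGATATATGA", "CGGCCAGGG", "CGTGTACC"
Leaf count: 7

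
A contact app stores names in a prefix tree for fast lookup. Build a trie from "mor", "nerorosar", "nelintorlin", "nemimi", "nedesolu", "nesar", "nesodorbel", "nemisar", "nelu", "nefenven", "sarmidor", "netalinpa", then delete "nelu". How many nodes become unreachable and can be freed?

A node on "nelu"'s path can go only if nothing else ends at it or branches off below it.
The suffix "u" (1 node) is used only by "nelu"; the node for "nel" still has the child "i", so pruning stops there.
Nodes removed: 1

1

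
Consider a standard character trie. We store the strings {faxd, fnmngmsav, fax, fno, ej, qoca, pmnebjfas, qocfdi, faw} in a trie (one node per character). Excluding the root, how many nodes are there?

32

Insert word by word; a character creates a node only if that edge doesn't already exist:
  "faxd" → 4 new (f, a, x, d)
  "fnmngmsav" → prefix "f" already present; 8 new (n, m, n, g, m, s, a, v)
  "fax" → prefix "fax" already present; 0 new (none)
  "fno" → prefix "fn" already present; 1 new (o)
  "ej" → 2 new (e, j)
  "qoca" → 4 new (q, o, c, a)
  "pmnebjfas" → 9 new (p, m, n, e, b, j, f, a, s)
  "qocfdi" → prefix "qoc" already present; 3 new (f, d, i)
  "faw" → prefix "fa" already present; 1 new (w)
Total nodes = 4 + 8 + 0 + 1 + 2 + 4 + 9 + 3 + 1 = 32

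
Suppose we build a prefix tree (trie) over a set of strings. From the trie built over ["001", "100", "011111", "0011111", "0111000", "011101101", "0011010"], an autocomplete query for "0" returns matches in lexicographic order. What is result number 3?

DFS of the "0" subtree visits, in order: "001", "0011010", "0011111", "0111000", "011101101", "011111"
Position 3: 0011111

0011111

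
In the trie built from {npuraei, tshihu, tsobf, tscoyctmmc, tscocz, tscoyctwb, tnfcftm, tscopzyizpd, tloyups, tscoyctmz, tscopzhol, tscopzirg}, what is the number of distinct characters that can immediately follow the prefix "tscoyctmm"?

Walk "tscoyctmm" from the root, arriving at one node.
Characters that immediately follow "tscoyctmm" among the stored strings: {c}.
That node has 1 child edge.

1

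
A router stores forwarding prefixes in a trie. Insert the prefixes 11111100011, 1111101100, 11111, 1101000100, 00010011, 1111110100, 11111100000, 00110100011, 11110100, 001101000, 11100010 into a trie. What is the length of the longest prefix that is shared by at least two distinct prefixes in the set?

Equivalently: take the maximum, over all pairs, of their longest common prefix length.
e.g. "001101000" and "00110100011" share the prefix "001101000" of length 9; no pair shares a longer one.
Longest shared-prefix length: 9

9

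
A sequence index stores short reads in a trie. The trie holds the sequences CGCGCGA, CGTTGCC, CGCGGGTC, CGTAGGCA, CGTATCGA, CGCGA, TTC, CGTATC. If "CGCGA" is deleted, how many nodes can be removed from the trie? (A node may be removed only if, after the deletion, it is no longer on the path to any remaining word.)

A node on "CGCGA"'s path can go only if nothing else ends at it or branches off below it.
The suffix "A" (1 node) is used only by "CGCGA"; the node for "CGCG" still has the child "C", so pruning stops there.
Nodes removed: 1

1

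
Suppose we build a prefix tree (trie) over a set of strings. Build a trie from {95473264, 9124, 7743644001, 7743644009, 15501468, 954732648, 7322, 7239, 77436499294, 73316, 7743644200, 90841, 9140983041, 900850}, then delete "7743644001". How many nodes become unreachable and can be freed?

1

Walk "7743644001" from the leaf back toward the root, removing each node that no remaining word uses.
The suffix "1" (1 node) is used only by "7743644001"; the node for "774364400" still has the child "9", so pruning stops there.
Nodes removed: 1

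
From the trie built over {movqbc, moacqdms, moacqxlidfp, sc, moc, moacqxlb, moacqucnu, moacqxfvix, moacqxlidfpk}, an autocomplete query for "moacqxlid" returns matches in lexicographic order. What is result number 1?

moacqxlidfp

Filter for "moacqxlid…" and sort: "moacqxlidfp", "moacqxlidfpk"
Position 1: moacqxlidfp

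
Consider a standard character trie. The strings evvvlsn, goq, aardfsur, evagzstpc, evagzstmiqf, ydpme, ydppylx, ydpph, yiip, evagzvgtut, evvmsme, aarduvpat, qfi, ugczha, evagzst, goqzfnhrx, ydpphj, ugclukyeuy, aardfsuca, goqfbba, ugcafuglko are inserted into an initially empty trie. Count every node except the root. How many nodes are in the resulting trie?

92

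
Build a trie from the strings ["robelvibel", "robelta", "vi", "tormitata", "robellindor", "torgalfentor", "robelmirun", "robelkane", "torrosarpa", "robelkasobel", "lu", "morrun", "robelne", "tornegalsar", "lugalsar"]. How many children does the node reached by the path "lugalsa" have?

Follow the path "lugalsa" to its node, then look at its outgoing edges.
Characters that immediately follow "lugalsa" among the stored strings: {r}.
That node has 1 child edge.

1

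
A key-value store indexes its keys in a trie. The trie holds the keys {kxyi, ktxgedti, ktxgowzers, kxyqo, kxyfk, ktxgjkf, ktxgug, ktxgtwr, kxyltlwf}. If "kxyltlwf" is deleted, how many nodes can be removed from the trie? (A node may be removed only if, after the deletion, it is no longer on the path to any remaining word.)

5

Walk "kxyltlwf" from the leaf back toward the root, removing each node that no remaining word uses.
The suffix "ltlwf" (5 nodes) is used only by "kxyltlwf"; the node for "kxy" still has the child "i", so pruning stops there.
Nodes removed: 5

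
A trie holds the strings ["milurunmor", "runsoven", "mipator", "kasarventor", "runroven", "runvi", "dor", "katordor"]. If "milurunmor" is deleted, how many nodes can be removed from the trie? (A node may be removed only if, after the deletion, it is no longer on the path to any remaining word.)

8

Walk "milurunmor" from the leaf back toward the root, removing each node that no remaining word uses.
The suffix "lurunmor" (8 nodes) is used only by "milurunmor"; the node for "mi" still has the child "p", so pruning stops there.
Nodes removed: 8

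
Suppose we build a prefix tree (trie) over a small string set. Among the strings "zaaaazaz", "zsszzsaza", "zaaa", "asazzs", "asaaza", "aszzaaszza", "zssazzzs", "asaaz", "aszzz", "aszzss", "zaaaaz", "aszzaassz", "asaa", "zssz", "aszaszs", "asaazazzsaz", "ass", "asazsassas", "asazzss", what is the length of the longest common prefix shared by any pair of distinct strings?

Equivalently: take the maximum, over all pairs, of their longest common prefix length.
e.g. "aszzaassz" and "aszzaaszza" share the prefix "aszzaas" of length 7; no pair shares a longer one.
Longest shared-prefix length: 7

7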